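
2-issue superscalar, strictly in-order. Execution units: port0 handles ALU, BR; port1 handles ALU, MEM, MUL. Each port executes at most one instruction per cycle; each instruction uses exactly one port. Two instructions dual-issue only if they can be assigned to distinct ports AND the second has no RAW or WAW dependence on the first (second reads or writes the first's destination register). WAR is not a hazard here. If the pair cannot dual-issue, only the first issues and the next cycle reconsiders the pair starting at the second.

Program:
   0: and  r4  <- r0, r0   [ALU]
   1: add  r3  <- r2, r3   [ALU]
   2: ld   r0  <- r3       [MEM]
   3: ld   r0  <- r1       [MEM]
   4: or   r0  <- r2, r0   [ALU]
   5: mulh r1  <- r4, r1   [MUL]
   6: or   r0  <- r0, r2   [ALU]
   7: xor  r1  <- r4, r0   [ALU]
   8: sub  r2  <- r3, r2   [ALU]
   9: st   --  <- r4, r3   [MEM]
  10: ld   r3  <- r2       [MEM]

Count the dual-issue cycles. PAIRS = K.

#0 head=0: and;add i0/i1 2-wide
#1 head=2: ld i2 no-port MEM/MEM
#2 head=3: ld i3 RAW+WAW r0
#3 head=4: or;mulh i4/i5 2-wide
#4 head=6: or i6 RAW r0
#5 head=7: xor;sub i7/i8 2-wide
#6 head=9: st i9 no-port MEM/MEM
#7 head=10: ld i10 tail

PAIRS = 3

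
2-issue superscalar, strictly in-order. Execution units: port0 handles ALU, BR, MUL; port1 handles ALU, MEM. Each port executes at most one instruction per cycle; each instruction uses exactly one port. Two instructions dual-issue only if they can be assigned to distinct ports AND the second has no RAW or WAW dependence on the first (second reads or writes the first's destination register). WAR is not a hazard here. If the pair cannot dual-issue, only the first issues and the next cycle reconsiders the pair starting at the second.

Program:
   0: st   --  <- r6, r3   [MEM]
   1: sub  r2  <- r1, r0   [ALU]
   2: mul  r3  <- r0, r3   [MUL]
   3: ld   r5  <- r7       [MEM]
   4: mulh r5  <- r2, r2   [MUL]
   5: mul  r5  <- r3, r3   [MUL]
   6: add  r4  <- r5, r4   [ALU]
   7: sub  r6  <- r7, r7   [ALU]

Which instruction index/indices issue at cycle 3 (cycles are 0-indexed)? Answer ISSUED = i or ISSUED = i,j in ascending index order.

ISSUED = 5

0. st.MEM+sub.ALU @i0,i1  | pair
1. mul.MUL+ld.MEM @i2,i3  | pair
2. mulh.MUL @i4  | no-port MUL/MUL
3. mul.MUL @i5  | RAW r5
4. add.ALU+sub.ALU @i6,i7  | pair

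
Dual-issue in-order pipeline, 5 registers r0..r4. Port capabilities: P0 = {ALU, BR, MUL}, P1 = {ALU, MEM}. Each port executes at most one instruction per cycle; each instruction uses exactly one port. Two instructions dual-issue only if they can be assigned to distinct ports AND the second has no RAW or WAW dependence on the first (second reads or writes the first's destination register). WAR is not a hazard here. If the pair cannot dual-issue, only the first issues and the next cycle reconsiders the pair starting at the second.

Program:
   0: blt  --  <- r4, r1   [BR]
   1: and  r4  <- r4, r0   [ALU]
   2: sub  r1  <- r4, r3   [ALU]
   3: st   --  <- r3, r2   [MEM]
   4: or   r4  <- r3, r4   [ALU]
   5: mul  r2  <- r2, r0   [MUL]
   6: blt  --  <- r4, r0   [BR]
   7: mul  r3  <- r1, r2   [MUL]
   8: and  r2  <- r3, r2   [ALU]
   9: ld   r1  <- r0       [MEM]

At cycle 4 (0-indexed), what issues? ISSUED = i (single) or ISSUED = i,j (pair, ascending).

0. blt.BR/and.ALU @i0,i1  | dual
1. sub.ALU/st.MEM @i2,i3  | dual
2. or.ALU/mul.MUL @i4,i5  | dual
3. blt.BR @i6  | no-port BR/MUL
4. mul.MUL @i7  | RAW r3
5. and.ALU/ld.MEM @i8,i9  | dual

ISSUED = 7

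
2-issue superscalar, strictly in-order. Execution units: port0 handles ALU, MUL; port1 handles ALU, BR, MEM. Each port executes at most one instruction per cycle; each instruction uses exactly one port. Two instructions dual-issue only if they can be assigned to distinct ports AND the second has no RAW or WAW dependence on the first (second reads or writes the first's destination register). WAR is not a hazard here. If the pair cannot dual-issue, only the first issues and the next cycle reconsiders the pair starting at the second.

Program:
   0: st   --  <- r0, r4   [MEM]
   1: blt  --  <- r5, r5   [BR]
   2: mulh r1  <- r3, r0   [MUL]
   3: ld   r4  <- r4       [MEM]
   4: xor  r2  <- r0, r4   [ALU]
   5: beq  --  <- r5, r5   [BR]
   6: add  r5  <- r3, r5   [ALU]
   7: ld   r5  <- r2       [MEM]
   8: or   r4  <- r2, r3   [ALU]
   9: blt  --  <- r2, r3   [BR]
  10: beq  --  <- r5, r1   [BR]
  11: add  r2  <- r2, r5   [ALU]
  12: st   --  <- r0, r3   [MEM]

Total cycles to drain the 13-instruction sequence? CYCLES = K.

CYCLES = 9

t=0 i0:st ; no-port MEM/BR
t=1 i1&i2:blt+mulh ; 2-wide
t=2 i3:ld ; RAW r4
t=3 i4&i5:xor+beq ; 2-wide
t=4 i6:add ; WAW r5
t=5 i7&i8:ld+or ; 2-wide
t=6 i9:blt ; no-port BR/BR
t=7 i10&i11:beq+add ; 2-wide
t=8 i12:st ; tail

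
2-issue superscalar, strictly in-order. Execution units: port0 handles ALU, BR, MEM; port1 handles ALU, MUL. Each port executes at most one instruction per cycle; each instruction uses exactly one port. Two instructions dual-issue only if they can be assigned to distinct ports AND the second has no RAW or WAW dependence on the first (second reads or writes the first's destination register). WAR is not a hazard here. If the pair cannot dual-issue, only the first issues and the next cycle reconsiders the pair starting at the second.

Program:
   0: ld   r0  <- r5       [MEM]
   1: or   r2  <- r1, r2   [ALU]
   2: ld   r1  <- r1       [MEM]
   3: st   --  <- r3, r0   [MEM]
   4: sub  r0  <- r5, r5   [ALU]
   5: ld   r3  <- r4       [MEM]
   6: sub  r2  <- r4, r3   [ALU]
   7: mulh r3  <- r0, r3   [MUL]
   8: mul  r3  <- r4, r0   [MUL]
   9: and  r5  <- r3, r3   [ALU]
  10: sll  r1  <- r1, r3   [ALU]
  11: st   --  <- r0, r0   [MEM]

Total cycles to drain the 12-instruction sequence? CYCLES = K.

0. ld.MEM or.ALU @i0,i1  | 2-wide
1. ld.MEM @i2  | no-port MEM/MEM
2. st.MEM sub.ALU @i3,i4  | 2-wide
3. ld.MEM @i5  | RAW r3
4. sub.ALU mulh.MUL @i6,i7  | 2-wide
5. mul.MUL @i8  | RAW r3
6. and.ALU sll.ALU @i9,i10  | 2-wide
7. st.MEM @i11  | tail

CYCLES = 8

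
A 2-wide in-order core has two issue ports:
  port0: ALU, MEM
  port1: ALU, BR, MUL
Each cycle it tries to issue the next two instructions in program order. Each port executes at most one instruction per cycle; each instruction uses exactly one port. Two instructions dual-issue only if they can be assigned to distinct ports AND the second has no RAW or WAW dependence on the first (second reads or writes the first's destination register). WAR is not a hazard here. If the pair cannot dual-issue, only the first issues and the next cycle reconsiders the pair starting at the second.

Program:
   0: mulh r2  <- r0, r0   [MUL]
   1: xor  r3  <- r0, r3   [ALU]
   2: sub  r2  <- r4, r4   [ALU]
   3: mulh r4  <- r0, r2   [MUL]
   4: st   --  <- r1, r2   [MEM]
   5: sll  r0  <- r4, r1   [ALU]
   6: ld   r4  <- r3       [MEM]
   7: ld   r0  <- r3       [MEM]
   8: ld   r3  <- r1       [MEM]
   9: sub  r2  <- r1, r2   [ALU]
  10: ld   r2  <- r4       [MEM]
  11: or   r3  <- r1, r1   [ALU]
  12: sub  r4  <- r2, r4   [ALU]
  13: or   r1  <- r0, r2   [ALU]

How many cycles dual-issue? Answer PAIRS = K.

c0: i0+i1 mulh xor  pair
c1: i2 sub  RAW r2
c2: i3+i4 mulh st  pair
c3: i5+i6 sll ld  pair
c4: i7 ld  no-port MEM/MEM
c5: i8+i9 ld sub  pair
c6: i10+i11 ld or  pair
c7: i12+i13 sub or  pair

PAIRS = 6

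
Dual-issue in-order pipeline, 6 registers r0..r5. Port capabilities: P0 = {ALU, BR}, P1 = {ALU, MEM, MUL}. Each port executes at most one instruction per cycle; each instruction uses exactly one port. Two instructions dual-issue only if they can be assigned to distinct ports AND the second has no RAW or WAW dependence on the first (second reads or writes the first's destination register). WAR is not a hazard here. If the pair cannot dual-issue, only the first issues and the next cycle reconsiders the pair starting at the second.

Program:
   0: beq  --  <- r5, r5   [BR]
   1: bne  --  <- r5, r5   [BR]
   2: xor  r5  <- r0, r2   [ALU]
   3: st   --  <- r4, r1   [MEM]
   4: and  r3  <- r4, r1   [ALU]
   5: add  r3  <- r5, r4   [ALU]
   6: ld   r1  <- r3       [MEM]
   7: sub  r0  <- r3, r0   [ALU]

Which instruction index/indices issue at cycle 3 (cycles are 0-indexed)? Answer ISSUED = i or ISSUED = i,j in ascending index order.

ISSUED = 5

#0 head=0: beq.BR i0 no-port BR/BR
#1 head=1: bne.BR/xor.ALU i1&i2 pair
#2 head=3: st.MEM/and.ALU i3&i4 pair
#3 head=5: add.ALU i5 RAW r3
#4 head=6: ld.MEM/sub.ALU i6&i7 pair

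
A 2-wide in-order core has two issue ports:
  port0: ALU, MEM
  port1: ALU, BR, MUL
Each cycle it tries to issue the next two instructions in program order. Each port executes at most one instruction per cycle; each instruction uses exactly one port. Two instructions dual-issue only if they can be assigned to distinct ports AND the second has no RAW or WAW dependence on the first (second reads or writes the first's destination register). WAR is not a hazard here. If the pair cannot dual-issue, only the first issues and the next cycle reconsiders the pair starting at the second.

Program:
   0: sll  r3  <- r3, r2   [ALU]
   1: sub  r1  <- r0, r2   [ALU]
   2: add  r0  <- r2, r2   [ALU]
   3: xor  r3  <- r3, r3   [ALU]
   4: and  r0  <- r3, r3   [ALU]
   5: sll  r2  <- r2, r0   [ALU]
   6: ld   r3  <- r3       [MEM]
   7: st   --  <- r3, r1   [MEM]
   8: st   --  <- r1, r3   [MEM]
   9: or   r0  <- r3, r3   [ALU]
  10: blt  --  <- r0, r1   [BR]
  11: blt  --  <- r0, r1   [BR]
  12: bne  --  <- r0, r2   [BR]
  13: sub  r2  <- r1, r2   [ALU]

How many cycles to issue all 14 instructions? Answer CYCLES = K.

#0 head=0: sll+sub i0/i1 2-wide
#1 head=2: add+xor i2/i3 2-wide
#2 head=4: and i4 RAW r0
#3 head=5: sll+ld i5/i6 2-wide
#4 head=7: st i7 no-port MEM/MEM
#5 head=8: st+or i8/i9 2-wide
#6 head=10: blt i10 no-port BR/BR
#7 head=11: blt i11 no-port BR/BR
#8 head=12: bne+sub i12/i13 2-wide

CYCLES = 9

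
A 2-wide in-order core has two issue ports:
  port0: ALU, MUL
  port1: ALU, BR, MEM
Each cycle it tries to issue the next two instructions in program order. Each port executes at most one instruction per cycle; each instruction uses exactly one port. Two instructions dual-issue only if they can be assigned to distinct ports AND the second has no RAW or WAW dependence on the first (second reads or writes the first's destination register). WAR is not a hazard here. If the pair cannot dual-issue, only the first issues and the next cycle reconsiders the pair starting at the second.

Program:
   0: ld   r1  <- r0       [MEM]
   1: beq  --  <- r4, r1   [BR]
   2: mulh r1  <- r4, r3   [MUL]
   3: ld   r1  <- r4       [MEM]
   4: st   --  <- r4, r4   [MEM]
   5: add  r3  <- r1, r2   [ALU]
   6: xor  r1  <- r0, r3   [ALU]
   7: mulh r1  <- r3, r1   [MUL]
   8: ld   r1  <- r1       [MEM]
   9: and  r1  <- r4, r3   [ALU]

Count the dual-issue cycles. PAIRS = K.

PAIRS = 2

[0] i0  ld  -- no-port MEM/BR
[1] i1/i2  beq/mulh  -- 2-wide
[2] i3  ld  -- no-port MEM/MEM
[3] i4/i5  st/add  -- 2-wide
[4] i6  xor  -- RAW+WAW r1
[5] i7  mulh  -- RAW+WAW r1
[6] i8  ld  -- WAW r1
[7] i9  and  -- tail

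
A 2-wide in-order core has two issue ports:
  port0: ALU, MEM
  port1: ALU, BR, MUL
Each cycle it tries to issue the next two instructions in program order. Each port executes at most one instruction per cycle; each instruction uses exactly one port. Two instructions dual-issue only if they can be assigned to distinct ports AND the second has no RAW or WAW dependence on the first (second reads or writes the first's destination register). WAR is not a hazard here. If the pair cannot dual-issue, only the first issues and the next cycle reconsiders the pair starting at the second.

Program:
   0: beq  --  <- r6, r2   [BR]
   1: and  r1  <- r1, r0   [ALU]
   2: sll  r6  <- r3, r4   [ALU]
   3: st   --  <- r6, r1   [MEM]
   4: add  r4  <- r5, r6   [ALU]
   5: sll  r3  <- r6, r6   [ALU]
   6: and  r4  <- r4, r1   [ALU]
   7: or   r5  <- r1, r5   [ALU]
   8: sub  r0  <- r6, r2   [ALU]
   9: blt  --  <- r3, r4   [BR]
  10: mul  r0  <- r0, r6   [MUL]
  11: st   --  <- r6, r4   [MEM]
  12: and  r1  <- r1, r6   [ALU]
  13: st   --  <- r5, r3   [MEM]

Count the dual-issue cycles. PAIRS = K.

c0: i0,i1 beq+and  pair
c1: i2 sll  RAW r6
c2: i3,i4 st+add  pair
c3: i5,i6 sll+and  pair
c4: i7,i8 or+sub  pair
c5: i9 blt  no-port BR/MUL
c6: i10,i11 mul+st  pair
c7: i12,i13 and+st  pair

PAIRS = 6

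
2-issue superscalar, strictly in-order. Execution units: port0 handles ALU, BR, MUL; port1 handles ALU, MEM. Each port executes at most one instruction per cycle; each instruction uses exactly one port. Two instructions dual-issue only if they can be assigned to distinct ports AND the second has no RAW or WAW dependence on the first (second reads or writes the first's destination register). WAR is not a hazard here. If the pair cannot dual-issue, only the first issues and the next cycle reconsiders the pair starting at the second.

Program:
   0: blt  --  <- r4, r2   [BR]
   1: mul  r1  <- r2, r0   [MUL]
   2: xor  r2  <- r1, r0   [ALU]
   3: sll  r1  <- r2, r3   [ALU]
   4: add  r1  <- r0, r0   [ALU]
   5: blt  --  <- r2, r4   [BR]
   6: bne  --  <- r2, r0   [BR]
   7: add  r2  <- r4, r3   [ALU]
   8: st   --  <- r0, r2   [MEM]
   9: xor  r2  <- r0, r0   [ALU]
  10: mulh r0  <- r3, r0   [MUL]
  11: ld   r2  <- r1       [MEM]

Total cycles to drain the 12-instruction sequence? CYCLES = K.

CYCLES = 8

t=0 i0:blt ; no-port BR/MUL
t=1 i1:mul ; RAW r1
t=2 i2:xor ; RAW r2
t=3 i3:sll ; WAW r1
t=4 i4/i5:add;blt ; pair
t=5 i6/i7:bne;add ; pair
t=6 i8/i9:st;xor ; pair
t=7 i10/i11:mulh;ld ; pair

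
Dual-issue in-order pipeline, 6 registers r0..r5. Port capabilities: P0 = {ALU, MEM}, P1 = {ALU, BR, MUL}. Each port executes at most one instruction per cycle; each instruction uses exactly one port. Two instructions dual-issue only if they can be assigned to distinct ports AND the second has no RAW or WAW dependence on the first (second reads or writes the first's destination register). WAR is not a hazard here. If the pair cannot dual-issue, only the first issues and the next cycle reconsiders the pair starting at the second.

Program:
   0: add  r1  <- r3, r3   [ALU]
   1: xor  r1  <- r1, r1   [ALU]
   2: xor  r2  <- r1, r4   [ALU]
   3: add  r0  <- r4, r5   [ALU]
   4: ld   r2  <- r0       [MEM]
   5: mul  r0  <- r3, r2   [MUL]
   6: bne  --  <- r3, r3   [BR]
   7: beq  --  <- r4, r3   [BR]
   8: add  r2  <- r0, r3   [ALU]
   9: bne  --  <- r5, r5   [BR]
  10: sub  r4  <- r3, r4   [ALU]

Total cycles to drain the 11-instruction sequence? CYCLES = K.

  cy0 -> i0 (add.ALU) RAW+WAW r1
  cy1 -> i1 (xor.ALU) RAW r1
  cy2 -> i2/i3 (xor.ALU+add.ALU) 2-wide
  cy3 -> i4 (ld.MEM) RAW r2
  cy4 -> i5 (mul.MUL) no-port MUL/BR
  cy5 -> i6 (bne.BR) no-port BR/BR
  cy6 -> i7/i8 (beq.BR+add.ALU) 2-wide
  cy7 -> i9/i10 (bne.BR+sub.ALU) 2-wide

CYCLES = 8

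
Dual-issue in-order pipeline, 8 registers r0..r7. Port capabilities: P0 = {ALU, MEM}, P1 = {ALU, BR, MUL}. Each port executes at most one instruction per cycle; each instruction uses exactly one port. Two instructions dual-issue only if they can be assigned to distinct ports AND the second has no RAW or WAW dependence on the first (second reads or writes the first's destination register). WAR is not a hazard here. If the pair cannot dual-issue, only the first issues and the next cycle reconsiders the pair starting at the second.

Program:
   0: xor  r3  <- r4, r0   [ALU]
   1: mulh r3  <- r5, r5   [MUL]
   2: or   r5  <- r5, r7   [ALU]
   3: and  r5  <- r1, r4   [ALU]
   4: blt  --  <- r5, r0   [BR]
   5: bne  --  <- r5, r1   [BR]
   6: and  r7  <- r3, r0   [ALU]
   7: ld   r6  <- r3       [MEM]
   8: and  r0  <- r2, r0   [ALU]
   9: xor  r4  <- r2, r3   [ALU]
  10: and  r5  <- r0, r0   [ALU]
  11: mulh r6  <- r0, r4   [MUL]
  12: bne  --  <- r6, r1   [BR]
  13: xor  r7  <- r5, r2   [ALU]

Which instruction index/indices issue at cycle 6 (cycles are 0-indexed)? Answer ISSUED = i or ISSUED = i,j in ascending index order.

#0 head=0: xor.ALU i0 WAW r3
#1 head=1: mulh.MUL+or.ALU i1+i2 pair
#2 head=3: and.ALU i3 RAW r5
#3 head=4: blt.BR i4 no-port BR/BR
#4 head=5: bne.BR+and.ALU i5+i6 pair
#5 head=7: ld.MEM+and.ALU i7+i8 pair
#6 head=9: xor.ALU+and.ALU i9+i10 pair
#7 head=11: mulh.MUL i11 no-port MUL/BR
#8 head=12: bne.BR+xor.ALU i12+i13 pair

ISSUED = 9,10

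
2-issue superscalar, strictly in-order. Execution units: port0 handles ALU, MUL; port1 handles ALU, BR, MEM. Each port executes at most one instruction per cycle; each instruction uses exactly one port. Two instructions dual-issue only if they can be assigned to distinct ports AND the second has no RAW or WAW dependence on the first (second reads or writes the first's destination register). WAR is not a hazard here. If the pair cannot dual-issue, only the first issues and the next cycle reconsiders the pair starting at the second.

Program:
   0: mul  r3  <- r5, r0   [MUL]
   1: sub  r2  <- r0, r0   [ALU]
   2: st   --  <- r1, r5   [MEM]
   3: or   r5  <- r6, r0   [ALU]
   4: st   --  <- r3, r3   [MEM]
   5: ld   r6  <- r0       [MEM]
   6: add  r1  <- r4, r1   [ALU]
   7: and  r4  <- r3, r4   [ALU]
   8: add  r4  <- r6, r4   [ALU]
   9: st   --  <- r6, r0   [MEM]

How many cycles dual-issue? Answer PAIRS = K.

  cy0 -> i0/i1 (mul+sub) dual
  cy1 -> i2/i3 (st+or) dual
  cy2 -> i4 (st) no-port MEM/MEM
  cy3 -> i5/i6 (ld+add) dual
  cy4 -> i7 (and) RAW+WAW r4
  cy5 -> i8/i9 (add+st) dual

PAIRS = 4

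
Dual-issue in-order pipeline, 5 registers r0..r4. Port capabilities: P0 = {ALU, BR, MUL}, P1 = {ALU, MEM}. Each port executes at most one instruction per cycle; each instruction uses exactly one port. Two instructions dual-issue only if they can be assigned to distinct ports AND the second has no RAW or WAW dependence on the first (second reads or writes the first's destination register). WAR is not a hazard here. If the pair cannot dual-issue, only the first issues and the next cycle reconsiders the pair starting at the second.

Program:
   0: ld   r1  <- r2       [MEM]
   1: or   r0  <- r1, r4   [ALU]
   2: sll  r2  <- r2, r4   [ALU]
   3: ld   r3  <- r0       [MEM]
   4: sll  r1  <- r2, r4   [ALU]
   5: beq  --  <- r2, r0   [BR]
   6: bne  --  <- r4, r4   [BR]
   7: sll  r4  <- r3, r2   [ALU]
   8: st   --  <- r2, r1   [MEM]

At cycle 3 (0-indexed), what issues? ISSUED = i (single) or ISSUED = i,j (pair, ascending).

#0 head=0: ld i0 RAW r1
#1 head=1: or/sll i1,i2 2-wide
#2 head=3: ld/sll i3,i4 2-wide
#3 head=5: beq i5 no-port BR/BR
#4 head=6: bne/sll i6,i7 2-wide
#5 head=8: st i8 tail

ISSUED = 5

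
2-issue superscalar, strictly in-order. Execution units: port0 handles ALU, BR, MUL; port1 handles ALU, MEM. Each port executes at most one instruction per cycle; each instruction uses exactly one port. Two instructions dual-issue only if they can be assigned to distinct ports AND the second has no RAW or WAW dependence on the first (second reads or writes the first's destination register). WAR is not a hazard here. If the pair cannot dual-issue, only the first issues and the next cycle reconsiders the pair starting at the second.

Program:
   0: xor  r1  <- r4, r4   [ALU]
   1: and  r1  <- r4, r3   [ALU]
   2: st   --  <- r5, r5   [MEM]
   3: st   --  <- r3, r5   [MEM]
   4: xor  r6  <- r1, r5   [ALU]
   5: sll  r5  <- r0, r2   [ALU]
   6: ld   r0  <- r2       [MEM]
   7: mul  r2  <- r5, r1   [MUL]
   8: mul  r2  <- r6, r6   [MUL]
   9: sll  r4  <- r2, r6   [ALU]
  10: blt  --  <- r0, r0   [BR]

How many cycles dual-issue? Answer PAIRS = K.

[0] i0  xor.ALU  -- WAW r1
[1] i1/i2  and.ALU;st.MEM  -- dual
[2] i3/i4  st.MEM;xor.ALU  -- dual
[3] i5/i6  sll.ALU;ld.MEM  -- dual
[4] i7  mul.MUL  -- no-port MUL/MUL
[5] i8  mul.MUL  -- RAW r2
[6] i9/i10  sll.ALU;blt.BR  -- dual

PAIRS = 4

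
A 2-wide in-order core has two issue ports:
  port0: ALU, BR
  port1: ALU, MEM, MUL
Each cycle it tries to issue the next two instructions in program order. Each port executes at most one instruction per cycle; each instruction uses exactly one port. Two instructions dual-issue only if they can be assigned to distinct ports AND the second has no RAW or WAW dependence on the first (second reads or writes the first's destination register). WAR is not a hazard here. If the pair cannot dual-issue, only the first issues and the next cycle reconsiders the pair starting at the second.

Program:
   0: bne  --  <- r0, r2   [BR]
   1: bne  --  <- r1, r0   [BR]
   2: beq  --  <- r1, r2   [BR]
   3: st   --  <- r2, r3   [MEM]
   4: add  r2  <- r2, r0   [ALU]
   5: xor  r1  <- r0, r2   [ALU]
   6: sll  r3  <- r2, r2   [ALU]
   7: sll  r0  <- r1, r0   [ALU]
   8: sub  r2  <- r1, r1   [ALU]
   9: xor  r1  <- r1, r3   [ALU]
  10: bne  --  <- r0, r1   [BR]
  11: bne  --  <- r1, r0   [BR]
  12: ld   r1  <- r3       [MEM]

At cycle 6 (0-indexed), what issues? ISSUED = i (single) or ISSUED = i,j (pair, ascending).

ISSUED = 9

0. bne @i0  | no-port BR/BR
1. bne @i1  | no-port BR/BR
2. beq st @i2/i3  | 2-wide
3. add @i4  | RAW r2
4. xor sll @i5/i6  | 2-wide
5. sll sub @i7/i8  | 2-wide
6. xor @i9  | RAW r1
7. bne @i10  | no-port BR/BR
8. bne ld @i11/i12  | 2-wide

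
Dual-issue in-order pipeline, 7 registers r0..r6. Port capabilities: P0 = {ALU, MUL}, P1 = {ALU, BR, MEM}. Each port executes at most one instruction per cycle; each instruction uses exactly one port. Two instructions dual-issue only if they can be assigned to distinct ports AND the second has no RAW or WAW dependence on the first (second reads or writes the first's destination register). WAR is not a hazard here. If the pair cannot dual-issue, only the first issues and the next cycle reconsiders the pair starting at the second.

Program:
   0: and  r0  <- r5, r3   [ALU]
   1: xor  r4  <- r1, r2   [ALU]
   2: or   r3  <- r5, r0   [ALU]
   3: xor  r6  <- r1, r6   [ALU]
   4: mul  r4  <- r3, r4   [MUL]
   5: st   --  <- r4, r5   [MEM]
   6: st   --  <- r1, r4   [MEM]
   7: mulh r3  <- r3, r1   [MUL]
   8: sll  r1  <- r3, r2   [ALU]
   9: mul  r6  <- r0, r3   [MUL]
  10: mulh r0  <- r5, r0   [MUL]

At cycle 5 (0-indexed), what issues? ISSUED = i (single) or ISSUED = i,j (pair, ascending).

ISSUED = 8,9

#0 head=0: and;xor i0&i1 pair
#1 head=2: or;xor i2&i3 pair
#2 head=4: mul i4 RAW r4
#3 head=5: st i5 no-port MEM/MEM
#4 head=6: st;mulh i6&i7 pair
#5 head=8: sll;mul i8&i9 pair
#6 head=10: mulh i10 tail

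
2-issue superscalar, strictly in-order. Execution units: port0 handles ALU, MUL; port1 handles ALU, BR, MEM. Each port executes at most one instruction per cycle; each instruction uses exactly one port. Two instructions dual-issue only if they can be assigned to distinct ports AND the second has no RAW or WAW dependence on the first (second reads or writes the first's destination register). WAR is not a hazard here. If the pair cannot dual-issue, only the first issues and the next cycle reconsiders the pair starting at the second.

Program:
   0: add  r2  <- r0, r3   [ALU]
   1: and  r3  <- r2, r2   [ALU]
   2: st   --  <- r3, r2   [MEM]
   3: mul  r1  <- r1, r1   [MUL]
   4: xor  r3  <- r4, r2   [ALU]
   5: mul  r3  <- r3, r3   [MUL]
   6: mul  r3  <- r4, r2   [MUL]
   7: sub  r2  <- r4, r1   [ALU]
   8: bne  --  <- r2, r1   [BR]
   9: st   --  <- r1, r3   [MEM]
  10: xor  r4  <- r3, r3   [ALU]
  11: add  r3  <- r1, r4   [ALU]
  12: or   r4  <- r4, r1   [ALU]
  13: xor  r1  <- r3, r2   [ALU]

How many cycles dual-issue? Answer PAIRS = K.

[0] i0  add.ALU  -- RAW r2
[1] i1  and.ALU  -- RAW r3
[2] i2,i3  st.MEM+mul.MUL  -- dual
[3] i4  xor.ALU  -- RAW+WAW r3
[4] i5  mul.MUL  -- no-port MUL/MUL
[5] i6,i7  mul.MUL+sub.ALU  -- dual
[6] i8  bne.BR  -- no-port BR/MEM
[7] i9,i10  st.MEM+xor.ALU  -- dual
[8] i11,i12  add.ALU+or.ALU  -- dual
[9] i13  xor.ALU  -- tail

PAIRS = 4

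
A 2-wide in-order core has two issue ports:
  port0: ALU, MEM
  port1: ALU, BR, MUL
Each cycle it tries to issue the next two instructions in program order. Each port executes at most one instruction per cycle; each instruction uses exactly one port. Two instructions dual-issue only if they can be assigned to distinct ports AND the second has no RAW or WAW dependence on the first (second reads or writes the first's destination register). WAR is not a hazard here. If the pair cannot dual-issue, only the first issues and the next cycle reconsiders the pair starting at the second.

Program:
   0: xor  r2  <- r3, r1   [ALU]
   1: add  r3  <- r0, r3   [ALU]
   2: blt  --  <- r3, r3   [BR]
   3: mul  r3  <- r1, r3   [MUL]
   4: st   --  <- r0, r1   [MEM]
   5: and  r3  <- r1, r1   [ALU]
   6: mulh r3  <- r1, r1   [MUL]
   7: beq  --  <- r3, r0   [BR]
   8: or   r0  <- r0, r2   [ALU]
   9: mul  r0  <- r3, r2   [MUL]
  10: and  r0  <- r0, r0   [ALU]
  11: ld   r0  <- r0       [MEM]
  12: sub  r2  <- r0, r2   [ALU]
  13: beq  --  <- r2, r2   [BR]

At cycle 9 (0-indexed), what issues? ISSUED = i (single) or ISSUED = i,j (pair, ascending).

ISSUED = 12

#0 head=0: xor.ALU;add.ALU i0+i1 pair
#1 head=2: blt.BR i2 no-port BR/MUL
#2 head=3: mul.MUL;st.MEM i3+i4 pair
#3 head=5: and.ALU i5 WAW r3
#4 head=6: mulh.MUL i6 no-port MUL/BR
#5 head=7: beq.BR;or.ALU i7+i8 pair
#6 head=9: mul.MUL i9 RAW+WAW r0
#7 head=10: and.ALU i10 RAW+WAW r0
#8 head=11: ld.MEM i11 RAW r0
#9 head=12: sub.ALU i12 RAW r2
#10 head=13: beq.BR i13 tail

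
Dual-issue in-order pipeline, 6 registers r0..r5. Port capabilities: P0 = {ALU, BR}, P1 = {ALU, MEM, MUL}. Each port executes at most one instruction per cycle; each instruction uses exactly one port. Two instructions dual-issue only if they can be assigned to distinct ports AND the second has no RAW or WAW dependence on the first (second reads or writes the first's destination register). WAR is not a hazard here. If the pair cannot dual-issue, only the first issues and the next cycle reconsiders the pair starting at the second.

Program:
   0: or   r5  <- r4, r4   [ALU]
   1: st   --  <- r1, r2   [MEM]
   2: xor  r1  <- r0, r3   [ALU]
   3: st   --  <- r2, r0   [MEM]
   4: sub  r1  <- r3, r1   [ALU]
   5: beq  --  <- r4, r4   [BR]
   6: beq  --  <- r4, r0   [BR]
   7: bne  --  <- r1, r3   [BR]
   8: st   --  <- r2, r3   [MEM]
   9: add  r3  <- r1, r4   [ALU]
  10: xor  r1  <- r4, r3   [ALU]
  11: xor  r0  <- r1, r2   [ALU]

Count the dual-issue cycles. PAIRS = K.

PAIRS = 4

t=0 i0,i1:or.ALU+st.MEM ; dual
t=1 i2,i3:xor.ALU+st.MEM ; dual
t=2 i4,i5:sub.ALU+beq.BR ; dual
t=3 i6:beq.BR ; no-port BR/BR
t=4 i7,i8:bne.BR+st.MEM ; dual
t=5 i9:add.ALU ; RAW r3
t=6 i10:xor.ALU ; RAW r1
t=7 i11:xor.ALU ; tail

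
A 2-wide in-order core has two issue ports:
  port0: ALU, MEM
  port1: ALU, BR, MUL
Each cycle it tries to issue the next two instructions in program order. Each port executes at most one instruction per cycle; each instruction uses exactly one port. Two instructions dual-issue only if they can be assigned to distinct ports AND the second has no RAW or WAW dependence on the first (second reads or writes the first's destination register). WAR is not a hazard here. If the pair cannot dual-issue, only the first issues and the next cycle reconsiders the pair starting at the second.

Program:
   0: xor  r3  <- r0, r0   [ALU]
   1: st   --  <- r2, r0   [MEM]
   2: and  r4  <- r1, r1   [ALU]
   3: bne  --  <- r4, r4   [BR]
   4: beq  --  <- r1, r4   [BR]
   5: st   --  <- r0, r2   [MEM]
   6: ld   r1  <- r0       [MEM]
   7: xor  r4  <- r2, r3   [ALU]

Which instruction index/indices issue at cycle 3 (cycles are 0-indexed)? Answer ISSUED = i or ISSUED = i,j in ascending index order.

ISSUED = 4,5

#0 head=0: xor.ALU st.MEM i0&i1 2-wide
#1 head=2: and.ALU i2 RAW r4
#2 head=3: bne.BR i3 no-port BR/BR
#3 head=4: beq.BR st.MEM i4&i5 2-wide
#4 head=6: ld.MEM xor.ALU i6&i7 2-wide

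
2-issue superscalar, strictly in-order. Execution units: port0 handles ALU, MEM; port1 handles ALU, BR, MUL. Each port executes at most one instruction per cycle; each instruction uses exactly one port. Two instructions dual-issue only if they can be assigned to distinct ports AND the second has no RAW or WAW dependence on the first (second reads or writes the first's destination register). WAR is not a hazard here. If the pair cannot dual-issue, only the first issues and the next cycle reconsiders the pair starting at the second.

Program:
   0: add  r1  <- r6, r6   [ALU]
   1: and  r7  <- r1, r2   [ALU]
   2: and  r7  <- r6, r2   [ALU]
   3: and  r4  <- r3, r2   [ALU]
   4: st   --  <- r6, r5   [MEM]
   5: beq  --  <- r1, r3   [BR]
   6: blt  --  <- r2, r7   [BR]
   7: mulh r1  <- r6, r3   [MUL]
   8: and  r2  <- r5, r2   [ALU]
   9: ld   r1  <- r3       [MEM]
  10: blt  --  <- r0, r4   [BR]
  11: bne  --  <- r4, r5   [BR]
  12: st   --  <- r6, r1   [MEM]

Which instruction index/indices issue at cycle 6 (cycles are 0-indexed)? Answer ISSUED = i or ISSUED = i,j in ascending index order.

t=0 i0:add.ALU ; RAW r1
t=1 i1:and.ALU ; WAW r7
t=2 i2,i3:and.ALU;and.ALU ; dual
t=3 i4,i5:st.MEM;beq.BR ; dual
t=4 i6:blt.BR ; no-port BR/MUL
t=5 i7,i8:mulh.MUL;and.ALU ; dual
t=6 i9,i10:ld.MEM;blt.BR ; dual
t=7 i11,i12:bne.BR;st.MEM ; dual

ISSUED = 9,10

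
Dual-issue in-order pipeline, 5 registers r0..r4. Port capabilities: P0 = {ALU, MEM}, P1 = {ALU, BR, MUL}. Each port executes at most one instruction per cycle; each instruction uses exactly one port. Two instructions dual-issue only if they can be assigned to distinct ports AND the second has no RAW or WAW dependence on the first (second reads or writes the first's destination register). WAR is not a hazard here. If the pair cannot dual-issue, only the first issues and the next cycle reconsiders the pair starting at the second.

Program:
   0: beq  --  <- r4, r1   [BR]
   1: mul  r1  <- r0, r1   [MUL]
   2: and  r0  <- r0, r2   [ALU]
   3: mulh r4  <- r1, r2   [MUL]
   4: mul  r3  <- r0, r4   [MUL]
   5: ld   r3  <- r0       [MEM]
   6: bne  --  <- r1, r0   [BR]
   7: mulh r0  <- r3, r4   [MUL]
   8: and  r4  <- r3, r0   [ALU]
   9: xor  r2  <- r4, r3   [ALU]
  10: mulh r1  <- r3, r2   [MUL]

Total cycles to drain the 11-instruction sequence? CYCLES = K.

CYCLES = 9

t=0 i0:beq ; no-port BR/MUL
t=1 i1/i2:mul/and ; 2-wide
t=2 i3:mulh ; no-port MUL/MUL
t=3 i4:mul ; WAW r3
t=4 i5/i6:ld/bne ; 2-wide
t=5 i7:mulh ; RAW r0
t=6 i8:and ; RAW r4
t=7 i9:xor ; RAW r2
t=8 i10:mulh ; tail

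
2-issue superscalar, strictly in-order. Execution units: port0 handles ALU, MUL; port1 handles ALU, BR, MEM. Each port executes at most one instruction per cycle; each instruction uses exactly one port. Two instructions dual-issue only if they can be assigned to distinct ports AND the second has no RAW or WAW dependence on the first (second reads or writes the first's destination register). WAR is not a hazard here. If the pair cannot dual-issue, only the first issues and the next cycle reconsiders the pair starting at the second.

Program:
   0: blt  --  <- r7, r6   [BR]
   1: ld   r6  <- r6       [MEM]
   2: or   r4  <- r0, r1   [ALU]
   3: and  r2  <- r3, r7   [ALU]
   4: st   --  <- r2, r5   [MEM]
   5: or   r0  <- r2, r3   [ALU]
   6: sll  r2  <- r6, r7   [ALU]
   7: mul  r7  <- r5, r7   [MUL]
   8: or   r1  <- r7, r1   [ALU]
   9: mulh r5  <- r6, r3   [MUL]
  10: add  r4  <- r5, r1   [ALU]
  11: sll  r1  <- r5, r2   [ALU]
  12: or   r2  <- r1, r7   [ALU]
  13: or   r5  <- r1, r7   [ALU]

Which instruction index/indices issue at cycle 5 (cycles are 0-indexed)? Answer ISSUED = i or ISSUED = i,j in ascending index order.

t=0 i0:blt ; no-port BR/MEM
t=1 i1/i2:ld/or ; pair
t=2 i3:and ; RAW r2
t=3 i4/i5:st/or ; pair
t=4 i6/i7:sll/mul ; pair
t=5 i8/i9:or/mulh ; pair
t=6 i10/i11:add/sll ; pair
t=7 i12/i13:or/or ; pair

ISSUED = 8,9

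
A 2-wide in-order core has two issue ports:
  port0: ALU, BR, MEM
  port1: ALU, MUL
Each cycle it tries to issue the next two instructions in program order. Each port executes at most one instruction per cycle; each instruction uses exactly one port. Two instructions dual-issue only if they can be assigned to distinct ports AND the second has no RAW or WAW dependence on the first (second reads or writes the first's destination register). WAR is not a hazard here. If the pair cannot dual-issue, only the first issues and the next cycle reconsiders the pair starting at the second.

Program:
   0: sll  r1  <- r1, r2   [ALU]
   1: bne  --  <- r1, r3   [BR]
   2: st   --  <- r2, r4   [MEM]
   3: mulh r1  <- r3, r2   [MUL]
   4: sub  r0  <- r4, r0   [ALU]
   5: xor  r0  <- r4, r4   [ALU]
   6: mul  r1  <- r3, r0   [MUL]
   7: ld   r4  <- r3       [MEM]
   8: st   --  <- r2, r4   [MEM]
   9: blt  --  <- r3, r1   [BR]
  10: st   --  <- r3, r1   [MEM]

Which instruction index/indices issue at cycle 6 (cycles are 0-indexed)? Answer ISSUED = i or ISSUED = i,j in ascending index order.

c0: i0 sll  RAW r1
c1: i1 bne  no-port BR/MEM
c2: i2/i3 st/mulh  pair
c3: i4 sub  WAW r0
c4: i5 xor  RAW r0
c5: i6/i7 mul/ld  pair
c6: i8 st  no-port MEM/BR
c7: i9 blt  no-port BR/MEM
c8: i10 st  tail

ISSUED = 8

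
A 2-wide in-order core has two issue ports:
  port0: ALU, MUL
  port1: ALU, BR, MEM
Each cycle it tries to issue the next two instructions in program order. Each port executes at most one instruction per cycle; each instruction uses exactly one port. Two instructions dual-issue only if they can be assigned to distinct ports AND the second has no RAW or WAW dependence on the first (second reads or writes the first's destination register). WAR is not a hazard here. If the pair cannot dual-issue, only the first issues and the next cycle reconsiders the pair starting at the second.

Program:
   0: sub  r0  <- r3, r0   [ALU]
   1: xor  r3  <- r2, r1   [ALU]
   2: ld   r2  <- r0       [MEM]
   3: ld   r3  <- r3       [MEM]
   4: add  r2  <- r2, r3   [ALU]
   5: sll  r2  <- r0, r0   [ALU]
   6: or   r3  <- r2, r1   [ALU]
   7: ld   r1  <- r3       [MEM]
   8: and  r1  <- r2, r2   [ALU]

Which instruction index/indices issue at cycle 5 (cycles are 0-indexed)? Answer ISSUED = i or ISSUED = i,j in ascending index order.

ISSUED = 6

c0: i0+i1 sub.ALU+xor.ALU  dual
c1: i2 ld.MEM  no-port MEM/MEM
c2: i3 ld.MEM  RAW r3
c3: i4 add.ALU  WAW r2
c4: i5 sll.ALU  RAW r2
c5: i6 or.ALU  RAW r3
c6: i7 ld.MEM  WAW r1
c7: i8 and.ALU  tail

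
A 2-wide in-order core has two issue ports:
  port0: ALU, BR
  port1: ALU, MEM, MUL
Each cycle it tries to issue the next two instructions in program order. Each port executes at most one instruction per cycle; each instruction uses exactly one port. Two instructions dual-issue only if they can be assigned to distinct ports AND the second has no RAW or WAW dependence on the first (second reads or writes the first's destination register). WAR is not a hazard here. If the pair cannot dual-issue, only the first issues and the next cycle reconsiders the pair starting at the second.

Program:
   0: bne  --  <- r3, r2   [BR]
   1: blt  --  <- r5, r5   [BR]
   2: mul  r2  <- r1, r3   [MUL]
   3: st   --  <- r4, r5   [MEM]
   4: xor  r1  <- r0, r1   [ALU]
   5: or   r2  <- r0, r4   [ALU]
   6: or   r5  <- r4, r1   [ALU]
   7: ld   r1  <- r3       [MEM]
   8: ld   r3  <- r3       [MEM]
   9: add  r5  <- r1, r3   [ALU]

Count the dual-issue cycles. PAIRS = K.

PAIRS = 3

t=0 i0:bne ; no-port BR/BR
t=1 i1&i2:blt mul ; pair
t=2 i3&i4:st xor ; pair
t=3 i5&i6:or or ; pair
t=4 i7:ld ; no-port MEM/MEM
t=5 i8:ld ; RAW r3
t=6 i9:add ; tail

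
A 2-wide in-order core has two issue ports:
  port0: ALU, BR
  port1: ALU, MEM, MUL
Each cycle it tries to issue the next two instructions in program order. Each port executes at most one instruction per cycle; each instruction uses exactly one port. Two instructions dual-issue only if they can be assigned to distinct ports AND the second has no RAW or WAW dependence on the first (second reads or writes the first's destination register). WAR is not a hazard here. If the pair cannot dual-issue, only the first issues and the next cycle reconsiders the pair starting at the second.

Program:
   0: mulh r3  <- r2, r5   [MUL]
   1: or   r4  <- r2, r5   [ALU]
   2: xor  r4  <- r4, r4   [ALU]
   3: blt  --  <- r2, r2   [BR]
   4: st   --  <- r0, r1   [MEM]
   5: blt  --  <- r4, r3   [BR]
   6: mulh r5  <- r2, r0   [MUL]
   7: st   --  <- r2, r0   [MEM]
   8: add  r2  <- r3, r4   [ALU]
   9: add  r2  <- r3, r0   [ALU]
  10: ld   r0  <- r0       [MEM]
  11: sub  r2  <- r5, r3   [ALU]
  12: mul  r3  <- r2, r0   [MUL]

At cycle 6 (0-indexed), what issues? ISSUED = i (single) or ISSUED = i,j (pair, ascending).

c0: i0/i1 mulh.MUL/or.ALU  dual
c1: i2/i3 xor.ALU/blt.BR  dual
c2: i4/i5 st.MEM/blt.BR  dual
c3: i6 mulh.MUL  no-port MUL/MEM
c4: i7/i8 st.MEM/add.ALU  dual
c5: i9/i10 add.ALU/ld.MEM  dual
c6: i11 sub.ALU  RAW r2
c7: i12 mul.MUL  tail

ISSUED = 11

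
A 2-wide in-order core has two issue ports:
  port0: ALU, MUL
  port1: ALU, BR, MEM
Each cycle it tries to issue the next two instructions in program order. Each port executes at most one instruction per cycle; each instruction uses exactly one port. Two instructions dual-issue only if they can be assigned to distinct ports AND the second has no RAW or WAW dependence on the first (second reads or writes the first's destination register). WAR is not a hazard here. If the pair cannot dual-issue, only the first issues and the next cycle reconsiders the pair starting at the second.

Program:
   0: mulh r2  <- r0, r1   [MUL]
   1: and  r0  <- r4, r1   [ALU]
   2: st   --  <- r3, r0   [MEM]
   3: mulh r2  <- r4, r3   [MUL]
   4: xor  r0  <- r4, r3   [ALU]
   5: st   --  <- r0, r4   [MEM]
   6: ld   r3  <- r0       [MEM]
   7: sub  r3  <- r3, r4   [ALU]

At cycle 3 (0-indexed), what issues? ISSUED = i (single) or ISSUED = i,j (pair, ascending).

ISSUED = 5

c0: i0,i1 mulh.MUL;and.ALU  2-wide
c1: i2,i3 st.MEM;mulh.MUL  2-wide
c2: i4 xor.ALU  RAW r0
c3: i5 st.MEM  no-port MEM/MEM
c4: i6 ld.MEM  RAW+WAW r3
c5: i7 sub.ALU  tail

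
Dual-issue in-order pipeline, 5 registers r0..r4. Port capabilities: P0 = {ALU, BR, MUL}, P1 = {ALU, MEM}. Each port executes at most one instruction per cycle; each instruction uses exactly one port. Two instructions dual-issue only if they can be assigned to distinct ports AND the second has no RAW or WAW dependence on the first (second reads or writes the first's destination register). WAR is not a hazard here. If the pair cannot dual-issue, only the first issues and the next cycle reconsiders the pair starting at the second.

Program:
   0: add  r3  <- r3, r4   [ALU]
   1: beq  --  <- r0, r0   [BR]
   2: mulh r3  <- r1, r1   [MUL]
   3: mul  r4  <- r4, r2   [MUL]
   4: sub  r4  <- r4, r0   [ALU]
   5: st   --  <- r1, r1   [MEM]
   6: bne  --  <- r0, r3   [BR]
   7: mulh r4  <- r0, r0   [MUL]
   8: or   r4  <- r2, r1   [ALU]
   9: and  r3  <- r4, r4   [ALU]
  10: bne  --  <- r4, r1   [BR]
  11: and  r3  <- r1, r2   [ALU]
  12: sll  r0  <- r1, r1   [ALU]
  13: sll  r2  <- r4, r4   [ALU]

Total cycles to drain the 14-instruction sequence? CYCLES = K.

0. add.ALU/beq.BR @i0/i1  | pair
1. mulh.MUL @i2  | no-port MUL/MUL
2. mul.MUL @i3  | RAW+WAW r4
3. sub.ALU/st.MEM @i4/i5  | pair
4. bne.BR @i6  | no-port BR/MUL
5. mulh.MUL @i7  | WAW r4
6. or.ALU @i8  | RAW r4
7. and.ALU/bne.BR @i9/i10  | pair
8. and.ALU/sll.ALU @i11/i12  | pair
9. sll.ALU @i13  | tail

CYCLES = 10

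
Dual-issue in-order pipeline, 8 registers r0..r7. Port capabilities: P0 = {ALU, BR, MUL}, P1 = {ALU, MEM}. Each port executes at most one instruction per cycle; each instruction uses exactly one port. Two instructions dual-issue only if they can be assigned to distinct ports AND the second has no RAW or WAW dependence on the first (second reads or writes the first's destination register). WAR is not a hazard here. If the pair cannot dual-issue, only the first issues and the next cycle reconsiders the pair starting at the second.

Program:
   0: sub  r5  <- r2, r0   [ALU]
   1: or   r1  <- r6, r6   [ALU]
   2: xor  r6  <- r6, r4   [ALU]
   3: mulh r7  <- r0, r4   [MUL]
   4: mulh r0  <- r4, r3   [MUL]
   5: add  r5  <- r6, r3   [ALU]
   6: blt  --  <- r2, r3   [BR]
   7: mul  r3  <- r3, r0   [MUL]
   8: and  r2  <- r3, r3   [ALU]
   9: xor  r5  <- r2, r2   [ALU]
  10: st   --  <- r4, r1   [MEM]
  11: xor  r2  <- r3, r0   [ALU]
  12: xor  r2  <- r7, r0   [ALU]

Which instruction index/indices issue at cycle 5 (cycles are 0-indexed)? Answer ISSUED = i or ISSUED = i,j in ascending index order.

  cy0 -> i0/i1 (sub.ALU/or.ALU) dual
  cy1 -> i2/i3 (xor.ALU/mulh.MUL) dual
  cy2 -> i4/i5 (mulh.MUL/add.ALU) dual
  cy3 -> i6 (blt.BR) no-port BR/MUL
  cy4 -> i7 (mul.MUL) RAW r3
  cy5 -> i8 (and.ALU) RAW r2
  cy6 -> i9/i10 (xor.ALU/st.MEM) dual
  cy7 -> i11 (xor.ALU) WAW r2
  cy8 -> i12 (xor.ALU) tail

ISSUED = 8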